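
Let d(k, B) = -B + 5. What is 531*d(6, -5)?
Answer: 5310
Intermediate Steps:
d(k, B) = 5 - B
531*d(6, -5) = 531*(5 - 1*(-5)) = 531*(5 + 5) = 531*10 = 5310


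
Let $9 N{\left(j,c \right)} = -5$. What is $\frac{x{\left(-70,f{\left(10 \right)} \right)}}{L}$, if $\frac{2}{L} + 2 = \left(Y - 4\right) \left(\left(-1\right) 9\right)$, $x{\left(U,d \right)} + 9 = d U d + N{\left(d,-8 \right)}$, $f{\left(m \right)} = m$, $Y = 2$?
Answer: $- \frac{504688}{9} \approx -56076.0$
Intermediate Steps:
$N{\left(j,c \right)} = - \frac{5}{9}$ ($N{\left(j,c \right)} = \frac{1}{9} \left(-5\right) = - \frac{5}{9}$)
$x{\left(U,d \right)} = - \frac{86}{9} + U d^{2}$ ($x{\left(U,d \right)} = -9 + \left(d U d - \frac{5}{9}\right) = -9 + \left(U d d - \frac{5}{9}\right) = -9 + \left(U d^{2} - \frac{5}{9}\right) = -9 + \left(- \frac{5}{9} + U d^{2}\right) = - \frac{86}{9} + U d^{2}$)
$L = \frac{1}{8}$ ($L = \frac{2}{-2 + \left(2 - 4\right) \left(\left(-1\right) 9\right)} = \frac{2}{-2 - -18} = \frac{2}{-2 + 18} = \frac{2}{16} = 2 \cdot \frac{1}{16} = \frac{1}{8} \approx 0.125$)
$\frac{x{\left(-70,f{\left(10 \right)} \right)}}{L} = \left(- \frac{86}{9} - 70 \cdot 10^{2}\right) \frac{1}{\frac{1}{8}} = \left(- \frac{86}{9} - 7000\right) 8 = \left(- \frac{63086}{9}\right) 8 = - \frac{504688}{9}$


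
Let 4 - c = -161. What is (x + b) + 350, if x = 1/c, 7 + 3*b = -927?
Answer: 2127/55 ≈ 38.673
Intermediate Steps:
c = 165 (c = 4 - 1*(-161) = 4 + 161 = 165)
b = -934/3 (b = -7/3 + (⅓)*(-927) = -7/3 - 309 = -934/3 ≈ -311.33)
x = 1/165 ≈ 0.0060606
(x + b) + 350 = (1/165 - 934/3) + 350 = -17123/55 + 350 = 2127/55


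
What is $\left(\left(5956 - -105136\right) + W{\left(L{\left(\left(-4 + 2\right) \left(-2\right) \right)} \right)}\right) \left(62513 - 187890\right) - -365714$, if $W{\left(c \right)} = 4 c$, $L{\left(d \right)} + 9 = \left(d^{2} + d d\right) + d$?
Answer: $-13941556686$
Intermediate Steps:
$L{\left(d \right)} = -9 + d + 2 d^{2}$ ($L{\left(d \right)} = -9 + \left(\left(d^{2} + d d\right) + d\right) = -9 + \left(\left(d^{2} + d^{2}\right) + d\right) = -9 + \left(2 d^{2} + d\right) = -9 + \left(d + 2 d^{2}\right) = -9 + d + 2 d^{2}$)
$\left(\left(5956 - -105136\right) + W{\left(L{\left(\left(-4 + 2\right) \left(-2\right) \right)} \right)}\right) \left(62513 - 187890\right) - -365714 = \left(\left(5956 - -105136\right) + 4 \left(-9 + \left(-4 + 2\right) \left(-2\right) + 2 \left(\left(-4 + 2\right) \left(-2\right)\right)^{2}\right)\right) \left(62513 - 187890\right) - -365714 = \left(\left(5956 + 105136\right) + 4 \left(-9 - -4 + 2 \left(\left(-2\right) \left(-2\right)\right)^{2}\right)\right) \left(-125377\right) + 365714 = \left(111092 + 4 \left(-9 + 4 + 2 \cdot 4^{2}\right)\right) \left(-125377\right) + 365714 = \left(111092 + 4 \left(-9 + 4 + 2 \cdot 16\right)\right) \left(-125377\right) + 365714 = \left(111092 + 4 \left(-9 + 4 + 32\right)\right) \left(-125377\right) + 365714 = \left(111092 + 4 \cdot 27\right) \left(-125377\right) + 365714 = \left(111092 + 108\right) \left(-125377\right) + 365714 = 111200 \left(-125377\right) + 365714 = -13941922400 + 365714 = -13941556686$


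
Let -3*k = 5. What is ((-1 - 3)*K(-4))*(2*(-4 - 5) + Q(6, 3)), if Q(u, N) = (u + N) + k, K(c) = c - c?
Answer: 0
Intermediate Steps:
k = -5/3 (k = -1/3*5 = -5/3 ≈ -1.6667)
K(c) = 0
Q(u, N) = -5/3 + N + u (Q(u, N) = (u + N) - 5/3 = (N + u) - 5/3 = -5/3 + N + u)
((-1 - 3)*K(-4))*(2*(-4 - 5) + Q(6, 3)) = ((-1 - 3)*0)*(2*(-4 - 5) + (-5/3 + 3 + 6)) = (-4*0)*(2*(-9) + 22/3) = 0*(-18 + 22/3) = 0*(-32/3) = 0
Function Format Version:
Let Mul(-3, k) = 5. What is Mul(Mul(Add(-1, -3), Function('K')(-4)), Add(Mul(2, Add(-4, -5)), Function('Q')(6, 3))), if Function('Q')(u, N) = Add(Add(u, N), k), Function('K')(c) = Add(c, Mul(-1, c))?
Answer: 0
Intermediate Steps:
k = Rational(-5, 3) (k = Mul(Rational(-1, 3), 5) = Rational(-5, 3) ≈ -1.6667)
Function('K')(c) = 0
Function('Q')(u, N) = Add(Rational(-5, 3), N, u) (Function('Q')(u, N) = Add(Add(u, N), Rational(-5, 3)) = Add(Add(N, u), Rational(-5, 3)) = Add(Rational(-5, 3), N, u))
Mul(Mul(Add(-1, -3), Function('K')(-4)), Add(Mul(2, Add(-4, -5)), Function('Q')(6, 3))) = Mul(Mul(Add(-1, -3), 0), Add(Mul(2, Add(-4, -5)), Add(Rational(-5, 3), 3, 6))) = Mul(Mul(-4, 0), Add(Mul(2, -9), Rational(22, 3))) = Mul(0, Add(-18, Rational(22, 3))) = Mul(0, Rational(-32, 3)) = 0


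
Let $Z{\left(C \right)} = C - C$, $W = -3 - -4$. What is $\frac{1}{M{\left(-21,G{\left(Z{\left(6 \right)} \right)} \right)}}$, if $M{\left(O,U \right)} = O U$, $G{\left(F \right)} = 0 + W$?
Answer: $- \frac{1}{21} \approx -0.047619$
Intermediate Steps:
$W = 1$ ($W = -3 + 4 = 1$)
$Z{\left(C \right)} = 0$
$G{\left(F \right)} = 1$ ($G{\left(F \right)} = 0 + 1 = 1$)
$\frac{1}{M{\left(-21,G{\left(Z{\left(6 \right)} \right)} \right)}} = \frac{1}{\left(-21\right) 1} = \frac{1}{-21} = - \frac{1}{21}$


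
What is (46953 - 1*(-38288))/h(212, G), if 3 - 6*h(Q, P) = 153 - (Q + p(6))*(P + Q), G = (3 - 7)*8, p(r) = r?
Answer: 85241/6515 ≈ 13.084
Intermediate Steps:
G = -32 (G = -4*8 = -32)
h(Q, P) = -25 + (6 + Q)*(P + Q)/6 (h(Q, P) = ½ - (153 - (Q + 6)*(P + Q))/6 = ½ - (153 - (6 + Q)*(P + Q))/6 = ½ + (-51/2 + (6 + Q)*(P + Q)/6) = -25 + (6 + Q)*(P + Q)/6)
(46953 - 1*(-38288))/h(212, G) = (46953 - 1*(-38288))/(-25 - 32 + 212 + (⅙)*212² + (⅙)*(-32)*212) = (46953 + 38288)/(-25 - 32 + 212 + (⅙)*44944 - 3392/3) = 85241/(-25 - 32 + 212 + 22472/3 - 3392/3) = 85241/6515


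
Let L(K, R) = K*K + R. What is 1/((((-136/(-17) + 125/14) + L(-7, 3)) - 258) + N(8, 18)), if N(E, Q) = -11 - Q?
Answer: -14/3053 ≈ -0.0045857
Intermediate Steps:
L(K, R) = R + K² (L(K, R) = K² + R = R + K²)
1/((((-136/(-17) + 125/14) + L(-7, 3)) - 258) + N(8, 18)) = 1/((((-136/(-17) + 125/14) + (3 + (-7)²)) - 258) + (-11 - 1*18)) = 1/((((-136*(-1/17) + 125*(1/14)) + (3 + 49)) - 258) + (-11 - 18)) = 1/((((8 + 125/14) + 52) - 258) - 29) = 1/(((237/14 + 52) - 258) - 29) = 1/((965/14 - 258) - 29) = 1/(-2647/14 - 29) = 1/(-3053/14) = -14/3053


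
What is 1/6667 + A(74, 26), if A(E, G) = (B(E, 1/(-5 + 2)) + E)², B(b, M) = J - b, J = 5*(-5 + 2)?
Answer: 1500076/6667 ≈ 225.00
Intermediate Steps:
J = -15 (J = 5*(-3) = -15)
B(b, M) = -15 - b
A(E, G) = 225 (A(E, G) = ((-15 - E) + E)² = (-15)² = 225)
1/6667 + A(74, 26) = 1/6667 + 225 = 1500076/6667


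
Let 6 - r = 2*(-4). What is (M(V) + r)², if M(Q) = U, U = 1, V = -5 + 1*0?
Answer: 225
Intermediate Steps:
r = 14 (r = 6 - 2*(-4) = 6 - 1*(-8) = 6 + 8 = 14)
V = -5 (V = -5 + 0 = -5)
M(Q) = 1
(M(V) + r)² = (1 + 14)² = 15² = 225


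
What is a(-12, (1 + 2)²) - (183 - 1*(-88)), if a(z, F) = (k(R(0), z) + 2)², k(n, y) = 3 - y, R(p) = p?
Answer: 18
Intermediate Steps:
a(z, F) = (5 - z)² (a(z, F) = ((3 - z) + 2)² = (5 - z)²)
a(-12, (1 + 2)²) - (183 - 1*(-88)) = (-5 - 12)² - (183 - 1*(-88)) = (-17)² - (183 + 88) = 289 - 1*271 = 289 - 271 = 18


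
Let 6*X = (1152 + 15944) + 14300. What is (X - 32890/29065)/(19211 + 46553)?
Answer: 22808185/286714599 ≈ 0.079550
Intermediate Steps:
X = 15698/3 (X = ((1152 + 15944) + 14300)/6 = (17096 + 14300)/6 = (1/6)*31396 = 15698/3 ≈ 5232.7)
(X - 32890/29065)/(19211 + 46553) = (15698/3 - 32890/29065)/(19211 + 46553) = (15698/3 - 32890*1/29065)/65764 = (15698/3 - 6578/5813)*(1/65764) = (91232740/17439)*(1/65764) = 22808185/286714599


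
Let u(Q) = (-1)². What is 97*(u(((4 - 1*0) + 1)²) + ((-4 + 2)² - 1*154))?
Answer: -14453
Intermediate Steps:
u(Q) = 1
97*(u(((4 - 1*0) + 1)²) + ((-4 + 2)² - 1*154)) = 97*(1 + ((-4 + 2)² - 1*154)) = 97*(1 + ((-2)² - 154)) = 97*(1 + (4 - 154)) = 97*(1 - 150) = 97*(-149) = -14453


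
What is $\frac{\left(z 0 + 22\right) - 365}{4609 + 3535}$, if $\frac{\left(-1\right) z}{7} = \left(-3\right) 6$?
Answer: $- \frac{343}{8144} \approx -0.042117$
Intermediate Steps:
$z = 126$ ($z = - 7 \left(\left(-3\right) 6\right) = \left(-7\right) \left(-18\right) = 126$)
$\frac{\left(z 0 + 22\right) - 365}{4609 + 3535} = \frac{\left(126 \cdot 0 + 22\right) - 365}{4609 + 3535} = \frac{\left(0 + 22\right) - 365}{8144} = \left(22 - 365\right) \frac{1}{8144} = \left(-343\right) \frac{1}{8144} = - \frac{343}{8144}$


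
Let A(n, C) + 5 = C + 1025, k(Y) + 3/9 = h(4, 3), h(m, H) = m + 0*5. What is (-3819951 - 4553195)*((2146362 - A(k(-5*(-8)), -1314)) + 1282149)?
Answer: -28709884870530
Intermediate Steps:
h(m, H) = m (h(m, H) = m + 0 = m)
k(Y) = 11/3 (k(Y) = -1/3 + 4 = 11/3)
A(n, C) = 1020 + C (A(n, C) = -5 + (C + 1025) = -5 + (1025 + C) = 1020 + C)
(-3819951 - 4553195)*((2146362 - A(k(-5*(-8)), -1314)) + 1282149) = (-3819951 - 4553195)*((2146362 - (1020 - 1314)) + 1282149) = -8373146*((2146362 - 1*(-294)) + 1282149) = -8373146*((2146362 + 294) + 1282149) = -8373146*(2146656 + 1282149) = -8373146*3428805 = -28709884870530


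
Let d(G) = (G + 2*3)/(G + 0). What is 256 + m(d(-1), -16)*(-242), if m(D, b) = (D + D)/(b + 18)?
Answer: 1466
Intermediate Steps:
d(G) = (6 + G)/G (d(G) = (G + 6)/G = (6 + G)/G)
m(D, b) = 2*D/(18 + b) (m(D, b) = (2*D)/(18 + b) = 2*D/(18 + b))
256 + m(d(-1), -16)*(-242) = 256 + (2*((6 - 1)/(-1))/(18 - 16))*(-242) = 256 + (2*(-1*5)/2)*(-242) = 256 + (2*(-5)*(1/2))*(-242) = 256 - 5*(-242) = 256 + 1210 = 1466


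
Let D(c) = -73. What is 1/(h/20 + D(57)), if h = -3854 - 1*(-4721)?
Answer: -20/593 ≈ -0.033727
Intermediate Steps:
h = 867 (h = -3854 + 4721 = 867)
1/(h/20 + D(57)) = 1/(867/20 - 73) = 1/(-593/20) = -20/593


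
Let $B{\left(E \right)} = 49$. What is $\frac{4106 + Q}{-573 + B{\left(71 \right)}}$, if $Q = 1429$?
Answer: $- \frac{5535}{524} \approx -10.563$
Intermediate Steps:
$\frac{4106 + Q}{-573 + B{\left(71 \right)}} = \frac{4106 + 1429}{-573 + 49} = \frac{5535}{-524} = 5535 \left(- \frac{1}{524}\right) = - \frac{5535}{524}$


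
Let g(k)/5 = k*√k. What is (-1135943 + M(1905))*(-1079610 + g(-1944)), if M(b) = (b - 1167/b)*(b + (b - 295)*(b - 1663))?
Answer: -102075911445087090/127 - 16542271252056240*I*√6/127 ≈ -8.0375e+14 - 3.1906e+14*I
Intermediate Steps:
M(b) = (b - 1167/b)*(b + (-1663 + b)*(-295 + b)) (M(b) = (b - 1167/b)*(b + (-295 + b)*(-1663 + b)) = (b - 1167/b)*(b + (-1663 + b)*(-295 + b)))
g(k) = 5*k^(3/2) (g(k) = 5*(k*√k) = 5*k^(3/2))
(-1135943 + M(1905))*(-1079610 + g(-1944)) = (-1135943 + (2283819 + 1905³ - 572512695/1905 - 1957*1905² + 489418*1905))*(-1079610 + 5*(-1944)^(3/2)) = (-1135943 + (2283819 + 6913292625 - 572512695*1/1905 - 1957*3629025 + 932341290))*(-1079610 + 5*(-34992*I*√6)) = (-1135943 + (2283819 + 6913292625 - 38167513/127 - 7102001925 + 932341290))*(-1079610 - 174960*I*√6) = (-1135943 + 94693140230/127)*(-1079610 - 174960*I*√6) = 94548875469*(-1079610 - 174960*I*√6)/127 = -102075911445087090/127 - 16542271252056240*I*√6/127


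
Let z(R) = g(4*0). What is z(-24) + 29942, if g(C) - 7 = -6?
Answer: 29943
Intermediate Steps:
g(C) = 1 (g(C) = 7 - 6 = 1)
z(R) = 1
z(-24) + 29942 = 1 + 29942 = 29943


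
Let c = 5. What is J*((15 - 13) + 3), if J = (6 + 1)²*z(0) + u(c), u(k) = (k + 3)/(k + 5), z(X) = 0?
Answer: 4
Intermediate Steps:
u(k) = (3 + k)/(5 + k)
J = ⅘ (J = (6 + 1)²*0 + (3 + 5)/(5 + 5) = 7²*0 + 8/10 = 49*0 + (⅒)*8 = 0 + ⅘ = ⅘ ≈ 0.80000)
J*((15 - 13) + 3) = 4*((15 - 13) + 3)/5 = 4*(2 + 3)/5 = (⅘)*5 = 4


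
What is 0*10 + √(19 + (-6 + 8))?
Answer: √21 ≈ 4.5826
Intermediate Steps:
0*10 + √(19 + (-6 + 8)) = 0 + √(19 + 2) = 0 + √21 = √21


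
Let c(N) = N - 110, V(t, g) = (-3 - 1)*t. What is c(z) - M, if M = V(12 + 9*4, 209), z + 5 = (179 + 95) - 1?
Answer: 350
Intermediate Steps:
z = 268 (z = -5 + ((179 + 95) - 1) = -5 + (274 - 1) = -5 + 273 = 268)
V(t, g) = -4*t
c(N) = -110 + N
M = -192 (M = -4*(12 + 9*4) = -4*(12 + 36) = -4*48 = -192)
c(z) - M = (-110 + 268) - 1*(-192) = 158 + 192 = 350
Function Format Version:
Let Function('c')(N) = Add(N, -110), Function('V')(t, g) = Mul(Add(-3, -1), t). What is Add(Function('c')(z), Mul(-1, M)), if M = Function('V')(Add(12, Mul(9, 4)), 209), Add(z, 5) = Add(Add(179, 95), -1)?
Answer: 350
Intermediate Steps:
z = 268 (z = Add(-5, Add(Add(179, 95), -1)) = Add(-5, Add(274, -1)) = Add(-5, 273) = 268)
Function('V')(t, g) = Mul(-4, t)
Function('c')(N) = Add(-110, N)
M = -192 (M = Mul(-4, Add(12, Mul(9, 4))) = Mul(-4, Add(12, 36)) = Mul(-4, 48) = -192)
Add(Function('c')(z), Mul(-1, M)) = Add(Add(-110, 268), Mul(-1, -192)) = Add(158, 192) = 350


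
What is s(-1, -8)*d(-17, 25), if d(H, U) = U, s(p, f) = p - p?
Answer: 0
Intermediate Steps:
s(p, f) = 0
s(-1, -8)*d(-17, 25) = 0*25 = 0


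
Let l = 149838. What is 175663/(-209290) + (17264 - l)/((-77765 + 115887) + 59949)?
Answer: -44973858533/20525279590 ≈ -2.1911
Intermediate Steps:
175663/(-209290) + (17264 - l)/((-77765 + 115887) + 59949) = 175663/(-209290) + (17264 - 1*149838)/((-77765 + 115887) + 59949) = 175663*(-1/209290) + (17264 - 149838)/(38122 + 59949) = -175663/209290 - 132574/98071 = -44973858533/20525279590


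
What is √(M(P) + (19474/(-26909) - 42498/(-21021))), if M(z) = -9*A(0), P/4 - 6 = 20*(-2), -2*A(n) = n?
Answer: 4*√58859428677907/26935909 ≈ 1.1393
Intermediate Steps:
A(n) = -n/2
P = -136 (P = 24 + 4*(20*(-2)) = 24 + 4*(-40) = 24 - 160 = -136)
M(z) = 0 (M(z) = -(-9)*0/2 = -9*0 = 0)
√(M(P) + (19474/(-26909) - 42498/(-21021))) = √(0 + (19474/(-26909) - 42498/(-21021))) = √(0 + (19474*(-1/26909) - 42498*(-1/21021))) = √(0 + (-19474/26909 + 14166/7007)) = √(0 + 244738576/188551363) = √(244738576/188551363) = 4*√58859428677907/26935909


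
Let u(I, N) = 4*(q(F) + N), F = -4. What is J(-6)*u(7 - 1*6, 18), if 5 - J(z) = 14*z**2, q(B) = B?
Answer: -27944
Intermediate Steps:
u(I, N) = -16 + 4*N (u(I, N) = 4*(-4 + N) = -16 + 4*N)
J(z) = 5 - 14*z**2
J(-6)*u(7 - 1*6, 18) = (5 - 14*(-6)**2)*(-16 + 4*18) = (5 - 14*36)*(-16 + 72) = (5 - 504)*56 = -499*56 = -27944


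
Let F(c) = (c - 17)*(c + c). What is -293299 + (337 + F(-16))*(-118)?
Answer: -457673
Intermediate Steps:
F(c) = 2*c*(-17 + c) (F(c) = (-17 + c)*(2*c) = 2*c*(-17 + c))
-293299 + (337 + F(-16))*(-118) = -293299 + (337 + 2*(-16)*(-17 - 16))*(-118) = -293299 + (337 + 2*(-16)*(-33))*(-118) = -293299 + (337 + 1056)*(-118) = -293299 + 1393*(-118) = -293299 - 164374 = -457673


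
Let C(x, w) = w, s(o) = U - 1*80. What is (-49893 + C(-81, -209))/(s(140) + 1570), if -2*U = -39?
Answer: -100204/3019 ≈ -33.191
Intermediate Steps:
U = 39/2 (U = -½*(-39) = 39/2 ≈ 19.500)
s(o) = -121/2 (s(o) = 39/2 - 1*80 = 39/2 - 80 = -121/2)
(-49893 + C(-81, -209))/(s(140) + 1570) = (-49893 - 209)/(-121/2 + 1570) = -50102/3019/2 = -50102*2/3019 = -100204/3019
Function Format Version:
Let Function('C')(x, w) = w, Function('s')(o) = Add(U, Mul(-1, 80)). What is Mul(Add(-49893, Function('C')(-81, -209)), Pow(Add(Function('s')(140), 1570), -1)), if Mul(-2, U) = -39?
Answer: Rational(-100204, 3019) ≈ -33.191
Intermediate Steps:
U = Rational(39, 2) (U = Mul(Rational(-1, 2), -39) = Rational(39, 2) ≈ 19.500)
Function('s')(o) = Rational(-121, 2) (Function('s')(o) = Add(Rational(39, 2), Mul(-1, 80)) = Add(Rational(39, 2), -80) = Rational(-121, 2))
Mul(Add(-49893, Function('C')(-81, -209)), Pow(Add(Function('s')(140), 1570), -1)) = Mul(Add(-49893, -209), Pow(Add(Rational(-121, 2), 1570), -1)) = Mul(-50102, Pow(Rational(3019, 2), -1)) = Mul(-50102, Rational(2, 3019)) = Rational(-100204, 3019)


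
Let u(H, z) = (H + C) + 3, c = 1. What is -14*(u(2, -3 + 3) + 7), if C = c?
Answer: -182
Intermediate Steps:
C = 1
u(H, z) = 4 + H (u(H, z) = (H + 1) + 3 = (1 + H) + 3 = 4 + H)
-14*(u(2, -3 + 3) + 7) = -14*((4 + 2) + 7) = -14*(6 + 7) = -14*13 = -182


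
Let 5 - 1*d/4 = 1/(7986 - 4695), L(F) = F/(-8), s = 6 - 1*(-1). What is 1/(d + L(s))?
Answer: 26328/503491 ≈ 0.052291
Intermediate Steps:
s = 7 (s = 6 + 1 = 7)
L(F) = -F/8 (L(F) = F*(-⅛) = -F/8)
d = 65816/3291 (d = 20 - 4/(7986 - 4695) = 20 - 4/3291 = 65816/3291 ≈ 19.999)
1/(d + L(s)) = 1/(65816/3291 - ⅛*7) = 1/(65816/3291 - 7/8) = 1/(503491/26328) = 26328/503491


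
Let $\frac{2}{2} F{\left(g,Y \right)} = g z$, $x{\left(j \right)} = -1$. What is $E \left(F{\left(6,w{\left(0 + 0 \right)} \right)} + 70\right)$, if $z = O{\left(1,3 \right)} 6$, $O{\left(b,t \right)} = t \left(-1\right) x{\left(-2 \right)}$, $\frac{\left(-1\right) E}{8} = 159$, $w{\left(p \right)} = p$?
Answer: $-226416$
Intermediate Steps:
$E = -1272$ ($E = \left(-8\right) 159 = -1272$)
$O{\left(b,t \right)} = t$ ($O{\left(b,t \right)} = t \left(-1\right) \left(-1\right) = - t \left(-1\right) = t$)
$z = 18$ ($z = 3 \cdot 6 = 18$)
$F{\left(g,Y \right)} = 18 g$ ($F{\left(g,Y \right)} = g 18 = 18 g$)
$E \left(F{\left(6,w{\left(0 + 0 \right)} \right)} + 70\right) = - 1272 \left(18 \cdot 6 + 70\right) = - 1272 \left(108 + 70\right) = \left(-1272\right) 178 = -226416$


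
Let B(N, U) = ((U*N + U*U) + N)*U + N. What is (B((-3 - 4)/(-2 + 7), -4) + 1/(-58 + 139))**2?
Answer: 1107957796/164025 ≈ 6754.8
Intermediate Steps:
B(N, U) = N + U*(N + U**2 + N*U) (B(N, U) = ((N*U + U**2) + N)*U + N = ((U**2 + N*U) + N)*U + N = (N + U**2 + N*U)*U + N = U*(N + U**2 + N*U) + N = N + U*(N + U**2 + N*U))
(B((-3 - 4)/(-2 + 7), -4) + 1/(-58 + 139))**2 = (((-3 - 4)/(-2 + 7) + (-4)**3 + ((-3 - 4)/(-2 + 7))*(-4) + ((-3 - 4)/(-2 + 7))*(-4)**2) + 1/(-58 + 139))**2 = ((-7/5 - 64 - 7/5*(-4) - 7/5*16) + 1/81)**2 = ((-7/5 - 64 + 28/5 - 112/5) + 1/81)**2 = (-411/5 + 1/81)**2 = (-33286/405)**2 = 1107957796/164025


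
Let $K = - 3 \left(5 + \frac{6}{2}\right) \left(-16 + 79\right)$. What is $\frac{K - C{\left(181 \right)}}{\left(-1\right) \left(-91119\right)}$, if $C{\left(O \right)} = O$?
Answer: $- \frac{1693}{91119} \approx -0.01858$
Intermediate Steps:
$K = -1512$ ($K = - 3 \left(5 + 6 \cdot \frac{1}{2}\right) 63 = - 3 \left(5 + 3\right) 63 = \left(-3\right) 8 \cdot 63 = \left(-24\right) 63 = -1512$)
$\frac{K - C{\left(181 \right)}}{\left(-1\right) \left(-91119\right)} = \frac{-1512 - 181}{\left(-1\right) \left(-91119\right)} = \frac{-1512 - 181}{91119} = \left(-1693\right) \frac{1}{91119} = - \frac{1693}{91119}$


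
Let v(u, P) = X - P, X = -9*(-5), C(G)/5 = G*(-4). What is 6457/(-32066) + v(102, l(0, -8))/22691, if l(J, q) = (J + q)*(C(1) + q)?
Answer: -152255601/727609606 ≈ -0.20925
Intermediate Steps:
C(G) = -20*G (C(G) = 5*(G*(-4)) = 5*(-4*G) = -20*G)
X = 45
l(J, q) = (-20 + q)*(J + q) (l(J, q) = (J + q)*(-20*1 + q) = (J + q)*(-20 + q) = (-20 + q)*(J + q))
v(u, P) = 45 - P
6457/(-32066) + v(102, l(0, -8))/22691 = 6457/(-32066) + (45 - ((-8)² - 20*0 - 20*(-8) + 0*(-8)))/22691 = 6457*(-1/32066) + (45 - (64 + 0 + 160 + 0))*(1/22691) = -6457/32066 + (45 - 1*224)*(1/22691) = -6457/32066 + (45 - 224)*(1/22691) = -6457/32066 - 179*1/22691 = -6457/32066 - 179/22691 = -152255601/727609606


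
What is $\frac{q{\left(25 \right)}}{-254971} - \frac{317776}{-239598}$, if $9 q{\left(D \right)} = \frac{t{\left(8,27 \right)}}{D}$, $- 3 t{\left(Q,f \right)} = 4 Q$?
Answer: $\frac{1012795948184}{763631770725} \approx 1.3263$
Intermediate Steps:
$t{\left(Q,f \right)} = - \frac{4 Q}{3}$
$q{\left(D \right)} = - \frac{32}{27 D}$ ($q{\left(D \right)} = \frac{\left(- \frac{4}{3}\right) 8 \frac{1}{D}}{9} = \frac{\left(- \frac{32}{3}\right) \frac{1}{D}}{9} = - \frac{32}{27 D}$)
$\frac{q{\left(25 \right)}}{-254971} - \frac{317776}{-239598} = \frac{\left(- \frac{32}{27}\right) \frac{1}{25}}{-254971} - \frac{317776}{-239598} = \left(- \frac{32}{27}\right) \frac{1}{25} \left(- \frac{1}{254971}\right) - - \frac{158888}{119799} = \left(- \frac{32}{675}\right) \left(- \frac{1}{254971}\right) + \frac{158888}{119799} = \frac{32}{172105425} + \frac{158888}{119799} = \frac{1012795948184}{763631770725}$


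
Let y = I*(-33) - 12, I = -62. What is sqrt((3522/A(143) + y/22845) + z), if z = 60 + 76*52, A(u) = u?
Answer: 14*sqrt(24422171335705)/1088945 ≈ 63.535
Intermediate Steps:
y = 2034 (y = -62*(-33) - 12 = 2046 - 12 = 2034)
z = 4012 (z = 60 + 3952 = 4012)
sqrt((3522/A(143) + y/22845) + z) = sqrt((3522/143 + 2034/22845) + 4012) = sqrt((3522*(1/143) + 2034*(1/22845)) + 4012) = sqrt((3522/143 + 678/7615) + 4012) = sqrt(26916984/1088945 + 4012) = sqrt(4395764324/1088945) = 14*sqrt(24422171335705)/1088945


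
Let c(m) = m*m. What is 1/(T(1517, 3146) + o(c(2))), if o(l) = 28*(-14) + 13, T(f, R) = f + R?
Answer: 1/4284 ≈ 0.00023343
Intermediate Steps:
T(f, R) = R + f
c(m) = m²
o(l) = -379 (o(l) = -392 + 13 = -379)
1/(T(1517, 3146) + o(c(2))) = 1/((3146 + 1517) - 379) = 1/(4663 - 379) = 1/4284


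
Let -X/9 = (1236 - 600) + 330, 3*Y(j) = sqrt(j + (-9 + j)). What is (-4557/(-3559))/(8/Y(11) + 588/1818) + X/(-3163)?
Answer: 813422144514735/296946603754222 + 2510241678*sqrt(13)/46940658197 ≈ 2.9321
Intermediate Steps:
Y(j) = sqrt(-9 + 2*j)/3 (Y(j) = sqrt(j + (-9 + j))/3 = sqrt(-9 + 2*j)/3)
X = -8694 (X = -9*((1236 - 600) + 330) = -9*(636 + 330) = -9*966 = -8694)
(-4557/(-3559))/(8/Y(11) + 588/1818) + X/(-3163) = (-4557/(-3559))/(8/((sqrt(-9 + 2*11)/3)) + 588/1818) - 8694/(-3163) = (-4557*(-1/3559))/(8/((sqrt(-9 + 22)/3)) + 588*(1/1818)) - 8694*(-1/3163) = 4557/(3559*(8/((sqrt(13)/3)) + 98/303)) + 8694/3163 = 4557/(3559*(8*(3*sqrt(13)/13) + 98/303)) + 8694/3163 = 4557/(3559*(24*sqrt(13)/13 + 98/303)) + 8694/3163 = 4557/(3559*(98/303 + 24*sqrt(13)/13)) + 8694/3163 = 8694/3163 + 4557/(3559*(98/303 + 24*sqrt(13)/13))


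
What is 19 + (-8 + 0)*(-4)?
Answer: 51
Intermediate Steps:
19 + (-8 + 0)*(-4) = 19 - 8*(-4) = 19 + 32 = 51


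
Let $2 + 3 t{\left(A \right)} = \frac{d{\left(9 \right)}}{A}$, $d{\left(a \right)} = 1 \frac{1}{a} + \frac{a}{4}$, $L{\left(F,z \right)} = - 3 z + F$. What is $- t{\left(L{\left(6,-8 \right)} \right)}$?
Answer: $\frac{415}{648} \approx 0.64043$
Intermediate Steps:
$L{\left(F,z \right)} = F - 3 z$
$d{\left(a \right)} = \frac{1}{a} + \frac{a}{4}$ ($d{\left(a \right)} = \frac{1}{a} + a \frac{1}{4} = \frac{1}{a} + \frac{a}{4}$)
$t{\left(A \right)} = - \frac{2}{3} + \frac{85}{108 A}$ ($t{\left(A \right)} = - \frac{2}{3} + \frac{\left(\frac{1}{9} + \frac{1}{4} \cdot 9\right) \frac{1}{A}}{3} = - \frac{2}{3} + \frac{\left(\frac{1}{9} + \frac{9}{4}\right) \frac{1}{A}}{3} = - \frac{2}{3} + \frac{\frac{85}{36} \frac{1}{A}}{3} = - \frac{2}{3} + \frac{85}{108 A}$)
$- t{\left(L{\left(6,-8 \right)} \right)} = - \frac{85 - 72 \left(6 - -24\right)}{108 \left(6 - -24\right)} = - \frac{85 - 72 \left(6 + 24\right)}{108 \left(6 + 24\right)} = - \frac{85 - 2160}{108 \cdot 30} = - \frac{-2075}{108 \cdot 30} = \left(-1\right) \left(- \frac{415}{648}\right) = \frac{415}{648}$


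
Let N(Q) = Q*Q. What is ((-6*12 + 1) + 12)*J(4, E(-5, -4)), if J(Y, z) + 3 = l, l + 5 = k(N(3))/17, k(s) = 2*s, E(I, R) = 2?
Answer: 6962/17 ≈ 409.53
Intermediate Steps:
N(Q) = Q²
l = -67/17 (l = -5 + (2*3²)/17 = -5 + (2*9)*(1/17) = -5 + 18*(1/17) = -5 + 18/17 = -67/17 ≈ -3.9412)
J(Y, z) = -118/17 (J(Y, z) = -3 - 67/17 = -118/17)
((-6*12 + 1) + 12)*J(4, E(-5, -4)) = ((-6*12 + 1) + 12)*(-118/17) = ((-72 + 1) + 12)*(-118/17) = (-71 + 12)*(-118/17) = -59*(-118/17) = 6962/17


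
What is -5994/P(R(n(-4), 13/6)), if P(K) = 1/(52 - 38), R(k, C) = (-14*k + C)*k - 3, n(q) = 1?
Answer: -83916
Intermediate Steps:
R(k, C) = -3 + k*(C - 14*k) (R(k, C) = (C - 14*k)*k - 3 = k*(C - 14*k) - 3 = -3 + k*(C - 14*k))
P(K) = 1/14
-5994/P(R(n(-4), 13/6)) = -5994/1/14 = -5994*14 = -83916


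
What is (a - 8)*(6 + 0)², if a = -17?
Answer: -900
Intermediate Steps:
(a - 8)*(6 + 0)² = (-17 - 8)*(6 + 0)² = -25*6² = -25*36 = -900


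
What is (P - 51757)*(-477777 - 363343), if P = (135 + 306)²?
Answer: -120048010880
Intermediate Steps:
P = 194481 (P = 441² = 194481)
(P - 51757)*(-477777 - 363343) = (194481 - 51757)*(-477777 - 363343) = 142724*(-841120) = -120048010880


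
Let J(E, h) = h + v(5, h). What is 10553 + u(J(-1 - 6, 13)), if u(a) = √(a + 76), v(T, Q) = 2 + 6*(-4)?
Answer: 10553 + √67 ≈ 10561.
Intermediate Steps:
v(T, Q) = -22 (v(T, Q) = 2 - 24 = -22)
J(E, h) = -22 + h (J(E, h) = h - 22 = -22 + h)
u(a) = √(76 + a)
10553 + u(J(-1 - 6, 13)) = 10553 + √(76 + (-22 + 13)) = 10553 + √(76 - 9) = 10553 + √67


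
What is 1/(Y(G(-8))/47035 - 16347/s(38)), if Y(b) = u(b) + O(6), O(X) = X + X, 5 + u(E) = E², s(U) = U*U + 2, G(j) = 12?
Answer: -22670870/256220933 ≈ -0.088482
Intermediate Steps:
s(U) = 2 + U² (s(U) = U² + 2 = 2 + U²)
u(E) = -5 + E²
O(X) = 2*X
Y(b) = 7 + b² (Y(b) = (-5 + b²) + 2*6 = (-5 + b²) + 12 = 7 + b²)
1/(Y(G(-8))/47035 - 16347/s(38)) = 1/((7 + 12²)/47035 - 16347/(2 + 38²)) = 1/((7 + 144)*(1/47035) - 16347/(2 + 1444)) = 1/(151*(1/47035) - 16347/1446) = 1/(151/47035 - 16347*1/1446) = 1/(151/47035 - 5449/482) = 1/(-256220933/22670870) = -22670870/256220933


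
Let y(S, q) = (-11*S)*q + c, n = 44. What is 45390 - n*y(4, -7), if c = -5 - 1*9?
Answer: 32454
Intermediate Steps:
c = -14 (c = -5 - 9 = -14)
y(S, q) = -14 - 11*S*q (y(S, q) = (-11*S)*q - 14 = -11*S*q - 14 = -14 - 11*S*q)
45390 - n*y(4, -7) = 45390 - 44*(-14 - 11*4*(-7)) = 45390 - 44*(-14 + 308) = 45390 - 44*294 = 45390 - 1*12936 = 45390 - 12936 = 32454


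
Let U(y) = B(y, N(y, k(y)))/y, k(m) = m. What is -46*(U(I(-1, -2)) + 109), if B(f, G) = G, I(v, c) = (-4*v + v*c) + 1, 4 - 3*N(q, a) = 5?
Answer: -105248/21 ≈ -5011.8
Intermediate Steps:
N(q, a) = -⅓ (N(q, a) = 4/3 - ⅓*5 = 4/3 - 5/3 = -⅓)
I(v, c) = 1 - 4*v + c*v (I(v, c) = (-4*v + c*v) + 1 = 1 - 4*v + c*v)
U(y) = -1/(3*y)
-46*(U(I(-1, -2)) + 109) = -46*(-1/(3*(1 - 4*(-1) - 2*(-1))) + 109) = -46*(-1/(3*(1 + 4 + 2)) + 109) = -46*(-⅓/7 + 109) = -46*(-⅓*⅐ + 109) = -46*(-1/21 + 109) = -46*2288/21 = -105248/21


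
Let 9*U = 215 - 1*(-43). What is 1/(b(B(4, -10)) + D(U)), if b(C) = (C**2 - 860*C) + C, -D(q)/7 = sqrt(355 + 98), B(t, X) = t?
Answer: -1140/3891401 + 7*sqrt(453)/11674203 ≈ -0.00028019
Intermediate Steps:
U = 86/3 (U = (215 - 1*(-43))/9 = (215 + 43)/9 = (1/9)*258 = 86/3 ≈ 28.667)
D(q) = -7*sqrt(453) (D(q) = -7*sqrt(355 + 98) = -7*sqrt(453))
b(C) = C**2 - 859*C
1/(b(B(4, -10)) + D(U)) = 1/(4*(-859 + 4) - 7*sqrt(453)) = 1/(4*(-855) - 7*sqrt(453)) = 1/(-3420 - 7*sqrt(453))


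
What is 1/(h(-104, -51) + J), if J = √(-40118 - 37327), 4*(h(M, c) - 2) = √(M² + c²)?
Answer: 4/(8 + √13417 + 12*I*√8605) ≈ 0.00039485 - 0.0035495*I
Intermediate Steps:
h(M, c) = 2 + √(M² + c²)/4
J = 3*I*√8605 (J = √(-77445) = 3*I*√8605 ≈ 278.29*I)
1/(h(-104, -51) + J) = 1/((2 + √((-104)² + (-51)²)/4) + 3*I*√8605) = 1/((2 + √(10816 + 2601)/4) + 3*I*√8605) = 1/((2 + √13417/4) + 3*I*√8605) = 1/(2 + √13417/4 + 3*I*√8605)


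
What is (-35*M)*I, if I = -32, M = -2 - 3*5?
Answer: -19040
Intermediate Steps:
M = -17 (M = -2 - 15 = -17)
(-35*M)*I = -35*(-17)*(-32) = 595*(-32) = -19040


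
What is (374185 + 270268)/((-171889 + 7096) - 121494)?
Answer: -644453/286287 ≈ -2.2511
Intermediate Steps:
(374185 + 270268)/((-171889 + 7096) - 121494) = 644453/(-164793 - 121494) = 644453/(-286287) = 644453*(-1/286287) = -644453/286287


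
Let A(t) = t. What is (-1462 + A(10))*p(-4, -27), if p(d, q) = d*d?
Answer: -23232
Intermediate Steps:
p(d, q) = d²
(-1462 + A(10))*p(-4, -27) = (-1462 + 10)*(-4)² = -1452*16 = -23232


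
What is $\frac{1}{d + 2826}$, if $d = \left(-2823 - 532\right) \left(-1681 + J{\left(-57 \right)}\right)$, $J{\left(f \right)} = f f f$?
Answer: $\frac{1}{626965096} \approx 1.595 \cdot 10^{-9}$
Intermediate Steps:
$J{\left(f \right)} = f^{3}$ ($J{\left(f \right)} = f^{2} f = f^{3}$)
$d = 626962270$ ($d = \left(-2823 - 532\right) \left(-1681 + \left(-57\right)^{3}\right) = - 3355 \left(-1681 - 185193\right) = \left(-3355\right) \left(-186874\right) = 626962270$)
$\frac{1}{d + 2826} = \frac{1}{626962270 + 2826} = \frac{1}{626965096}$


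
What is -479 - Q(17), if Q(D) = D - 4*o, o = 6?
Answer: -472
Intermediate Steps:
Q(D) = -24 + D (Q(D) = D - 4*6 = D - 24 = -24 + D)
-479 - Q(17) = -479 - (-24 + 17) = -479 - 1*(-7) = -479 + 7 = -472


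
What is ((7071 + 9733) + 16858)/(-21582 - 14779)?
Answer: -33662/36361 ≈ -0.92577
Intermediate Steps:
((7071 + 9733) + 16858)/(-21582 - 14779) = (16804 + 16858)/(-36361) = 33662*(-1/36361) = -33662/36361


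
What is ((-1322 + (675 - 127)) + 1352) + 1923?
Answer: 2501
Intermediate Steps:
((-1322 + (675 - 127)) + 1352) + 1923 = ((-1322 + 548) + 1352) + 1923 = (-774 + 1352) + 1923 = 578 + 1923 = 2501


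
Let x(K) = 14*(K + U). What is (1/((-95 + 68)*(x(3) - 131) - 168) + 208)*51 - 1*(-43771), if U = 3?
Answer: 19957110/367 ≈ 54379.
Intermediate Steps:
x(K) = 42 + 14*K (x(K) = 14*(K + 3) = 14*(3 + K) = 42 + 14*K)
(1/((-95 + 68)*(x(3) - 131) - 168) + 208)*51 - 1*(-43771) = (1/((-95 + 68)*((42 + 14*3) - 131) - 168) + 208)*51 - 1*(-43771) = (1/(-27*((42 + 42) - 131) - 168) + 208)*51 + 43771 = (1/(-27*(84 - 131) - 168) + 208)*51 + 43771 = (1/(-27*(-47) - 168) + 208)*51 + 43771 = (1/(1269 - 168) + 208)*51 + 43771 = (1/1101 + 208)*51 + 43771 = (229009/1101)*51 + 43771 = 3893153/367 + 43771 = 19957110/367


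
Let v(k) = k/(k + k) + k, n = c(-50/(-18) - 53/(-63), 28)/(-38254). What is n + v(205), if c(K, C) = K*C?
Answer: 23583287/114762 ≈ 205.50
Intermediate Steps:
c(K, C) = C*K
n = -152/57381 (n = (28*(-50/(-18) - 53/(-63)))/(-38254) = (28*(-50*(-1/18) - 53*(-1/63)))*(-1/38254) = (28*(25/9 + 53/63))*(-1/38254) = (28*(76/21))*(-1/38254) = (304/3)*(-1/38254) = -152/57381 ≈ -0.0026490)
v(k) = ½ + k (v(k) = k/((2*k)) + k = (1/(2*k))*k + k = ½ + k)
n + v(205) = -152/57381 + (½ + 205) = -152/57381 + 411/2 = 23583287/114762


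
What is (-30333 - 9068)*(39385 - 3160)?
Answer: -1427301225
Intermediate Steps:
(-30333 - 9068)*(39385 - 3160) = -39401*36225 = -1427301225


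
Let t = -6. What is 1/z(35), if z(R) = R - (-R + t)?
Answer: 1/76 ≈ 0.013158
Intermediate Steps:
z(R) = 6 + 2*R (z(R) = R - (-R - 6) = R - (-6 - R) = R + (6 + R) = 6 + 2*R)
1/z(35) = 1/(6 + 2*35) = 1/(6 + 70) = 1/76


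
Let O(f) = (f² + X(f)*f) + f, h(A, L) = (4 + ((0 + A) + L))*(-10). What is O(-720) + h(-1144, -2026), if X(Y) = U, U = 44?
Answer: 517660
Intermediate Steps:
X(Y) = 44
h(A, L) = -40 - 10*A - 10*L (h(A, L) = (4 + (A + L))*(-10) = (4 + A + L)*(-10) = -40 - 10*A - 10*L)
O(f) = f² + 45*f (O(f) = (f² + 44*f) + f = f² + 45*f)
O(-720) + h(-1144, -2026) = -720*(45 - 720) + (-40 - 10*(-1144) - 10*(-2026)) = -720*(-675) + (-40 + 11440 + 20260) = 486000 + 31660 = 517660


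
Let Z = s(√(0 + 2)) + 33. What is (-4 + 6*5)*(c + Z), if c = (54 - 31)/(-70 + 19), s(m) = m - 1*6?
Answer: 35204/51 + 26*√2 ≈ 727.04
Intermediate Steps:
s(m) = -6 + m (s(m) = m - 6 = -6 + m)
c = -23/51 (c = 23/(-51) = 23*(-1/51) = -23/51 ≈ -0.45098)
Z = 27 + √2 (Z = (-6 + √(0 + 2)) + 33 = (-6 + √2) + 33 = 27 + √2 ≈ 28.414)
(-4 + 6*5)*(c + Z) = (-4 + 6*5)*(-23/51 + (27 + √2)) = (-4 + 30)*(1354/51 + √2) = 26*(1354/51 + √2) = 35204/51 + 26*√2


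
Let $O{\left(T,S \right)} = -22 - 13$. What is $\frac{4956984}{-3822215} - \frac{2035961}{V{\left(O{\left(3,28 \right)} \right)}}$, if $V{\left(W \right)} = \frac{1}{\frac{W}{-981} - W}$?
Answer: $- \frac{267463243614948854}{3749592915} \approx -7.1331 \cdot 10^{7}$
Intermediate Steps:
$O{\left(T,S \right)} = -35$
$V{\left(W \right)} = - \frac{981}{982 W}$ ($V{\left(W \right)} = \frac{1}{W \left(- \frac{1}{981}\right) - W} = \frac{1}{- \frac{W}{981} - W} = \frac{1}{\left(- \frac{982}{981}\right) W} = - \frac{981}{982 W}$)
$\frac{4956984}{-3822215} - \frac{2035961}{V{\left(O{\left(3,28 \right)} \right)}} = \frac{4956984}{-3822215} - \frac{2035961}{\left(- \frac{981}{982}\right) \frac{1}{-35}} = 4956984 \left(- \frac{1}{3822215}\right) - \frac{2035961}{\left(- \frac{981}{982}\right) \left(- \frac{1}{35}\right)} = - \frac{4956984}{3822215} - \frac{2035961}{\frac{981}{34370}} = - \frac{4956984}{3822215} - \frac{69975979570}{981} = - \frac{267463243614948854}{3749592915}$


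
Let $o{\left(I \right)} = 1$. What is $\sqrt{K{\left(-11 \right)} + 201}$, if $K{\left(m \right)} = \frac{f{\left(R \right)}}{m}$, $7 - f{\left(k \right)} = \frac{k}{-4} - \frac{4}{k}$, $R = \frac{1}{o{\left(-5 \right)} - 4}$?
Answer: $\frac{\sqrt{877569}}{66} \approx 14.194$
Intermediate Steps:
$R = - \frac{1}{3}$ ($R = \frac{1}{1 - 4} = \frac{1}{-3} = - \frac{1}{3} \approx -0.33333$)
$f{\left(k \right)} = 7 + \frac{4}{k} + \frac{k}{4}$ ($f{\left(k \right)} = 7 - \left(\frac{k}{-4} - \frac{4}{k}\right) = 7 - \left(k \left(- \frac{1}{4}\right) - \frac{4}{k}\right) = 7 - \left(- \frac{k}{4} - \frac{4}{k}\right) = 7 - \left(- \frac{4}{k} - \frac{k}{4}\right) = 7 + \left(\frac{4}{k} + \frac{k}{4}\right) = 7 + \frac{4}{k} + \frac{k}{4}$)
$K{\left(m \right)} = - \frac{61}{12 m}$ ($K{\left(m \right)} = \frac{7 + \frac{4}{- \frac{1}{3}} + \frac{1}{4} \left(- \frac{1}{3}\right)}{m} = \frac{7 + 4 \left(-3\right) - \frac{1}{12}}{m} = \frac{7 - 12 - \frac{1}{12}}{m} = - \frac{61}{12 m}$)
$\sqrt{K{\left(-11 \right)} + 201} = \sqrt{- \frac{61}{12 \left(-11\right)} + 201} = \sqrt{\left(- \frac{61}{12}\right) \left(- \frac{1}{11}\right) + 201} = \sqrt{\frac{61}{132} + 201} = \sqrt{\frac{26593}{132}} = \frac{\sqrt{877569}}{66}$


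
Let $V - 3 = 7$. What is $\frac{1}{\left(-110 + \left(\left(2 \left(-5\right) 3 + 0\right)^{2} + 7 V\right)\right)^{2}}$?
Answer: $\frac{1}{739600} \approx 1.3521 \cdot 10^{-6}$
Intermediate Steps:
$V = 10$ ($V = 3 + 7 = 10$)
$\frac{1}{\left(-110 + \left(\left(2 \left(-5\right) 3 + 0\right)^{2} + 7 V\right)\right)^{2}} = \frac{1}{\left(-110 + \left(\left(2 \left(-5\right) 3 + 0\right)^{2} + 7 \cdot 10\right)\right)^{2}} = \frac{1}{\left(-110 + \left(\left(\left(-10\right) 3 + 0\right)^{2} + 70\right)\right)^{2}} = \frac{1}{\left(-110 + \left(\left(-30 + 0\right)^{2} + 70\right)\right)^{2}} = \frac{1}{\left(-110 + \left(\left(-30\right)^{2} + 70\right)\right)^{2}} = \frac{1}{\left(-110 + \left(900 + 70\right)\right)^{2}} = \frac{1}{\left(-110 + 970\right)^{2}} = \frac{1}{860^{2}} = \frac{1}{739600}$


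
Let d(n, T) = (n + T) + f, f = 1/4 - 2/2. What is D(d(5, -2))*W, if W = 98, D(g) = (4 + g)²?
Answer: 30625/8 ≈ 3828.1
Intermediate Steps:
f = -¾ (f = 1*(¼) - 2*½ = ¼ - 1 = -¾ ≈ -0.75000)
d(n, T) = -¾ + T + n (d(n, T) = (n + T) - ¾ = (T + n) - ¾ = -¾ + T + n)
D(d(5, -2))*W = (4 + (-¾ - 2 + 5))²*98 = (4 + 9/4)²*98 = (25/4)²*98 = (625/16)*98 = 30625/8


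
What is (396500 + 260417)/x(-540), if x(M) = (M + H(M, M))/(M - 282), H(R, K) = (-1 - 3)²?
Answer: 269992887/262 ≈ 1.0305e+6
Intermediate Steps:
H(R, K) = 16 (H(R, K) = (-4)² = 16)
x(M) = (16 + M)/(-282 + M) (x(M) = (M + 16)/(M - 282) = (16 + M)/(-282 + M))
(396500 + 260417)/x(-540) = (396500 + 260417)/(((16 - 540)/(-282 - 540))) = 656917/((-524/(-822))) = 656917/((-1/822*(-524))) = 656917/(262/411) = 656917*(411/262) = 269992887/262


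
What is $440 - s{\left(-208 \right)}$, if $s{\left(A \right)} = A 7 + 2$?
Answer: $1894$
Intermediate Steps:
$s{\left(A \right)} = 2 + 7 A$ ($s{\left(A \right)} = 7 A + 2 = 2 + 7 A$)
$440 - s{\left(-208 \right)} = 440 - \left(2 + 7 \left(-208\right)\right) = 440 - \left(2 - 1456\right) = 440 - -1454 = 440 + 1454 = 1894$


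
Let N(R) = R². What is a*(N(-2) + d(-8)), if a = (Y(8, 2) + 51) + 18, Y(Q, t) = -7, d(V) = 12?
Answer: 992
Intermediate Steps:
a = 62 (a = (-7 + 51) + 18 = 44 + 18 = 62)
a*(N(-2) + d(-8)) = 62*((-2)² + 12) = 62*(4 + 12) = 62*16 = 992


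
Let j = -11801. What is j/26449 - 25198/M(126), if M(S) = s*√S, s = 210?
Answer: -11801/26449 - 12599*√14/4410 ≈ -11.136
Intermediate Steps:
M(S) = 210*√S
j/26449 - 25198/M(126) = -11801/26449 - 25198*√14/8820 = -11801/26449 - 12599*√14/4410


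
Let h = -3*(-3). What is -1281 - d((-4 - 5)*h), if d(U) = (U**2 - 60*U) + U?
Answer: -12621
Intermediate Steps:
h = 9
d(U) = U**2 - 59*U
-1281 - d((-4 - 5)*h) = -1281 - (-4 - 5)*9*(-59 + (-4 - 5)*9) = -1281 - (-9*9)*(-59 - 9*9) = -1281 - (-81)*(-59 - 81) = -1281 - (-81)*(-140) = -1281 - 1*11340 = -1281 - 11340 = -12621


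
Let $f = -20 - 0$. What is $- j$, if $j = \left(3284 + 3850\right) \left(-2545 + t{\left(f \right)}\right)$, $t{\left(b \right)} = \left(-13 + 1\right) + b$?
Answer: $18384318$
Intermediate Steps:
$f = -20$ ($f = -20 + 0 = -20$)
$t{\left(b \right)} = -12 + b$
$j = -18384318$ ($j = \left(3284 + 3850\right) \left(-2545 - 32\right) = 7134 \left(-2545 - 32\right) = 7134 \left(-2577\right) = -18384318$)
$- j = \left(-1\right) \left(-18384318\right) = 18384318$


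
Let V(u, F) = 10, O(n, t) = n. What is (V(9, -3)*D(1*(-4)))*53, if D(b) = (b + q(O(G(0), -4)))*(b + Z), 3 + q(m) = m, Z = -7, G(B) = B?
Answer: 40810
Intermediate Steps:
q(m) = -3 + m
D(b) = (-7 + b)*(-3 + b) (D(b) = (b + (-3 + 0))*(b - 7) = (b - 3)*(-7 + b) = (-3 + b)*(-7 + b) = (-7 + b)*(-3 + b))
(V(9, -3)*D(1*(-4)))*53 = (10*(21 + (1*(-4))² - 10*(-4)))*53 = (10*(21 + (-4)² - 10*(-4)))*53 = (10*(21 + 16 + 40))*53 = (10*77)*53 = 770*53 = 40810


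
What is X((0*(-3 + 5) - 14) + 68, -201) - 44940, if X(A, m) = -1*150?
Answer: -45090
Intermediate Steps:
X(A, m) = -150
X((0*(-3 + 5) - 14) + 68, -201) - 44940 = -150 - 44940 = -45090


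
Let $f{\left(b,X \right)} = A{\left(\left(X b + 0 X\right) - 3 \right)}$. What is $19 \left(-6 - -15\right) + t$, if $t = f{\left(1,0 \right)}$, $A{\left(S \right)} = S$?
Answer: $168$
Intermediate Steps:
$f{\left(b,X \right)} = -3 + X b$ ($f{\left(b,X \right)} = \left(X b + 0 X\right) - 3 = \left(X b + 0\right) - 3 = X b - 3 = -3 + X b$)
$t = -3$ ($t = -3 + 0 \cdot 1 = -3 + 0 = -3$)
$19 \left(-6 - -15\right) + t = 19 \left(-6 - -15\right) - 3 = 19 \left(-6 + 15\right) - 3 = 19 \cdot 9 - 3 = 171 - 3 = 168$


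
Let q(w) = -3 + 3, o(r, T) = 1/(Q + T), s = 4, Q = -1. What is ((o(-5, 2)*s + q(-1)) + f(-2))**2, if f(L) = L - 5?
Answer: 9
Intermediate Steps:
f(L) = -5 + L
o(r, T) = 1/(-1 + T)
q(w) = 0
((o(-5, 2)*s + q(-1)) + f(-2))**2 = ((4/(-1 + 2) + 0) + (-5 - 2))**2 = ((4/1 + 0) - 7)**2 = ((1*4 + 0) - 7)**2 = ((4 + 0) - 7)**2 = (4 - 7)**2 = (-3)**2 = 9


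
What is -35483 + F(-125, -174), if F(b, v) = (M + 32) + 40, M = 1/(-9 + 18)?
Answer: -318698/9 ≈ -35411.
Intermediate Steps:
M = ⅑ (M = 1/9 = ⅑ ≈ 0.11111)
F(b, v) = 649/9 (F(b, v) = (⅑ + 32) + 40 = 289/9 + 40 = 649/9)
-35483 + F(-125, -174) = -35483 + 649/9 = -318698/9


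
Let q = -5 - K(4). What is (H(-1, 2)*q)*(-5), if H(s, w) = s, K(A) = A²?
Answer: -105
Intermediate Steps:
q = -21 (q = -5 - 1*4² = -5 - 1*16 = -5 - 16 = -21)
(H(-1, 2)*q)*(-5) = -1*(-21)*(-5) = 21*(-5) = -105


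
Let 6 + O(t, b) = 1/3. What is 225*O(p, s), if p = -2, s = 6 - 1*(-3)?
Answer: -1275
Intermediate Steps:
s = 9 (s = 6 + 3 = 9)
O(t, b) = -17/3 (O(t, b) = -6 + 1/3 = -17/3)
225*O(p, s) = 225*(-17/3) = -1275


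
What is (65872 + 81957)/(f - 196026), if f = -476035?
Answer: -147829/672061 ≈ -0.21996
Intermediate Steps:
(65872 + 81957)/(f - 196026) = (65872 + 81957)/(-476035 - 196026) = 147829/(-672061) = 147829*(-1/672061) = -147829/672061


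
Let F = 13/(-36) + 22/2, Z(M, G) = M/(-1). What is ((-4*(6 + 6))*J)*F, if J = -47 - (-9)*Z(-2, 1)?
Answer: 44428/3 ≈ 14809.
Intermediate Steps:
Z(M, G) = -M (Z(M, G) = M*(-1) = -M)
J = -29 (J = -47 - (-9)*(-1*(-2)) = -47 - (-9)*2 = -47 - 1*(-18) = -47 + 18 = -29)
F = 383/36 (F = 13*(-1/36) + 22*(½) = -13/36 + 11 = 383/36 ≈ 10.639)
((-4*(6 + 6))*J)*F = (-4*(6 + 6)*(-29))*(383/36) = (-4*12*(-29))*(383/36) = -48*(-29)*(383/36) = 1392*(383/36) = 44428/3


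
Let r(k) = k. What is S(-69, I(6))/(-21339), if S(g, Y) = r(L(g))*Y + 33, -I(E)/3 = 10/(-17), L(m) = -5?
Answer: -137/120921 ≈ -0.0011330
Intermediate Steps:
I(E) = 30/17 (I(E) = -30/(-17) = -30*(-1)/17 = -3*(-10/17) = 30/17)
S(g, Y) = 33 - 5*Y (S(g, Y) = -5*Y + 33 = 33 - 5*Y)
S(-69, I(6))/(-21339) = (33 - 5*30/17)/(-21339) = (33 - 150/17)*(-1/21339) = (411/17)*(-1/21339) = -137/120921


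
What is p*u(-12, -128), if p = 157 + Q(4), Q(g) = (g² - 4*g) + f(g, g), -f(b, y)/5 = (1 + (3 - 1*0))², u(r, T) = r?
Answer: -924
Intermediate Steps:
f(b, y) = -80 (f(b, y) = -5*(1 + (3 - 1*0))² = -5*(1 + (3 + 0))² = -5*(1 + 3)² = -5*4² = -5*16 = -80)
Q(g) = -80 + g² - 4*g (Q(g) = (g² - 4*g) - 80 = -80 + g² - 4*g)
p = 77 (p = 157 + (-80 + 4² - 4*4) = 157 + (-80 + 16 - 16) = 157 - 80 = 77)
p*u(-12, -128) = 77*(-12) = -924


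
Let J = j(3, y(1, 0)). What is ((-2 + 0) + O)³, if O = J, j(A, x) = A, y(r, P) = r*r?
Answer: 1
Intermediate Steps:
y(r, P) = r²
J = 3
O = 3
((-2 + 0) + O)³ = ((-2 + 0) + 3)³ = (-2 + 3)³ = 1³ = 1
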